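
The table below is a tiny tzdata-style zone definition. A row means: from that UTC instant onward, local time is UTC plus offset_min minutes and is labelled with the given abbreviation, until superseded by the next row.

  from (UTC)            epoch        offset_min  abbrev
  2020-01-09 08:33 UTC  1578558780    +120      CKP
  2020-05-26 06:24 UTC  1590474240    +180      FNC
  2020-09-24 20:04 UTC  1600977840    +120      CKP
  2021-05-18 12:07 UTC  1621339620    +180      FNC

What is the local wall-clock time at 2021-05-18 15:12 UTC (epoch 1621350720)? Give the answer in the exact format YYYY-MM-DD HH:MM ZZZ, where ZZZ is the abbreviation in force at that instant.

2021-05-18 18:12 FNC

Query: 2021-05-18 15:12 UTC
Rule 4/4 (FNC, +03:00): 2021-05-18 12:07 UTC ≤ query < +∞
15·60 + 12 + 180 = 1092 min
1092 = 0·1440 + 1092; 1092 = 18·60 + 12 → 18:12, same day
→ 2021-05-18 18:12 FNC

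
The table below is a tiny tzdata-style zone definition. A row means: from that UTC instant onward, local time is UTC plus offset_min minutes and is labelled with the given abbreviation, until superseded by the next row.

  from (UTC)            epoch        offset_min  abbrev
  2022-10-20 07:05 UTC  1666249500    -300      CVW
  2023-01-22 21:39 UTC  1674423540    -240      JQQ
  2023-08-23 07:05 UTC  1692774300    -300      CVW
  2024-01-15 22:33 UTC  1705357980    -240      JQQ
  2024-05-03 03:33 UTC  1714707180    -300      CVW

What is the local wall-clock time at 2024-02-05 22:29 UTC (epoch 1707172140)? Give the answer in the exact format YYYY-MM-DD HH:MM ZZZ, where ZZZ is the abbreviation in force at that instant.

2024-02-05 18:29 JQQ

Query: 2024-02-05 22:29 UTC
Rule 4/5 (JQQ, -04:00): 2024-01-15 22:33 UTC ≤ query < 2024-05-03 03:33 UTC
22·60 + 29 - 240 = 1109 min
1109 = 0·1440 + 1109; 1109 = 18·60 + 29 → 18:29, same day
→ 2024-02-05 18:29 JQQ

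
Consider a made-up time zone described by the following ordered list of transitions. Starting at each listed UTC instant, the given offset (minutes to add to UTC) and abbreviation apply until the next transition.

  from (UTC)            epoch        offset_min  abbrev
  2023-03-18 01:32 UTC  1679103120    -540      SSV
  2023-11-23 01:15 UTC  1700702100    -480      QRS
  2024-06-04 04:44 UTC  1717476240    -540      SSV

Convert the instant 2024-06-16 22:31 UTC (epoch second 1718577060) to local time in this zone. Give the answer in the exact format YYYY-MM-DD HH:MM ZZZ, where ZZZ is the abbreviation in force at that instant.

Query: 2024-06-16 22:31 UTC
Rule 3/3 (SSV, -09:00): 2024-06-04 04:44 UTC ≤ query < +∞
22·60 + 31 - 540 = 811 min
811 = 0·1440 + 811; 811 = 13·60 + 31 → 13:31, same day
→ 2024-06-16 13:31 SSV

2024-06-16 13:31 SSV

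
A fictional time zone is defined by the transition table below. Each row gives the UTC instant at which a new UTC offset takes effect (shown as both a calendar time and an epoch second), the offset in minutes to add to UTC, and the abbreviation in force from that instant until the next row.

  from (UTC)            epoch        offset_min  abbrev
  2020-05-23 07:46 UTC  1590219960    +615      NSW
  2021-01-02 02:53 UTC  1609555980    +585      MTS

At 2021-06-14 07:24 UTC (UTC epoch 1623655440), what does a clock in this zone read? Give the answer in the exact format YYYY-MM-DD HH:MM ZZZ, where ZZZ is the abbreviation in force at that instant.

2021-06-14 17:09 MTS

Query: 2021-06-14 07:24 UTC
Rule 2/2 (MTS, +09:45): 2021-01-02 02:53 UTC ≤ query < +∞
7·60 + 24 + 585 = 1029 min
1029 = 0·1440 + 1029; 1029 = 17·60 + 9 → 17:09, same day
→ 2021-06-14 17:09 MTS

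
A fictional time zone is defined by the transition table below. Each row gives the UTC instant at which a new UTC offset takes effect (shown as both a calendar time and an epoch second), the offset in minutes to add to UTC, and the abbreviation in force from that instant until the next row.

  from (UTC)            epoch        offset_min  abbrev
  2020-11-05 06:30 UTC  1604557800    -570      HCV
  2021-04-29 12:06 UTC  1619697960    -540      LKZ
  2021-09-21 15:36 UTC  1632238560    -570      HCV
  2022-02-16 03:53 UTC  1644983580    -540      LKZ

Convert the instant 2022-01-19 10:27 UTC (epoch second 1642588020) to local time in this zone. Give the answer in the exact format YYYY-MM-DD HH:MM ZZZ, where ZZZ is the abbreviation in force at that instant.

2022-01-19 00:57 HCV

Query: 2022-01-19 10:27 UTC
Rule 3/4 (HCV, -09:30): 2021-09-21 15:36 UTC ≤ query < 2022-02-16 03:53 UTC
10·60 + 27 - 570 = 57 min
57 = 0·1440 + 57; 57 = 0·60 + 57 → 00:57, same day
→ 2022-01-19 00:57 HCV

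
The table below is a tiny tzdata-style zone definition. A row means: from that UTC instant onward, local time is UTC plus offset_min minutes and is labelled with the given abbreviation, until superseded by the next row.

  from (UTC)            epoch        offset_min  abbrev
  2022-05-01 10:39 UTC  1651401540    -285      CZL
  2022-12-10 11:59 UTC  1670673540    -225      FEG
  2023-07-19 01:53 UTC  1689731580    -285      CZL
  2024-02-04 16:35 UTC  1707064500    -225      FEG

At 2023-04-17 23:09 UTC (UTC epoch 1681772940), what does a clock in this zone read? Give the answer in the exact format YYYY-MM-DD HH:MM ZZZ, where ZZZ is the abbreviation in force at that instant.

2023-04-17 19:24 FEG

Query: 2023-04-17 23:09 UTC
Rule 2/4 (FEG, -03:45): 2022-12-10 11:59 UTC ≤ query < 2023-07-19 01:53 UTC
23·60 + 9 - 225 = 1164 min
1164 = 0·1440 + 1164; 1164 = 19·60 + 24 → 19:24, same day
→ 2023-04-17 19:24 FEG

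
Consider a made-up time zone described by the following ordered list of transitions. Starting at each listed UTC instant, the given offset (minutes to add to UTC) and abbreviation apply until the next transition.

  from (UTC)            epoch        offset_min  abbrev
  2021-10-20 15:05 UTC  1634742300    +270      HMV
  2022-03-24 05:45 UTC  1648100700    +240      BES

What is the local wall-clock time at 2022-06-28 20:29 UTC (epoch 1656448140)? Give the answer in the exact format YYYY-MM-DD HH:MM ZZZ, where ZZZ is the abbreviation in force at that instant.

Query: 2022-06-28 20:29 UTC
Rule 2/2 (BES, +04:00): 2022-03-24 05:45 UTC ≤ query < +∞
20·60 + 29 + 240 = 1469 min
1469 = 1·1440 + 29; 29 = 0·60 + 29 → 00:29, 2022-06-28 + 1 day = 2022-06-29
→ 2022-06-29 00:29 BES

2022-06-29 00:29 BES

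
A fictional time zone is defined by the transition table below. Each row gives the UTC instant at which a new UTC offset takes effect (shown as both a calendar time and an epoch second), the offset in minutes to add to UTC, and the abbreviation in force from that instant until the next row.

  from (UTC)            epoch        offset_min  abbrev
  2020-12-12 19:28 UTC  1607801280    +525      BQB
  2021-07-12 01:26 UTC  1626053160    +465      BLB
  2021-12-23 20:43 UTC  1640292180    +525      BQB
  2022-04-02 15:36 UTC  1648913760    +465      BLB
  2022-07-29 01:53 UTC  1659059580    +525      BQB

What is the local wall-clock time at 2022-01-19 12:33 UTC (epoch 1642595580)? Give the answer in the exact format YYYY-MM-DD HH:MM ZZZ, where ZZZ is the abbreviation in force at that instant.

Query: 2022-01-19 12:33 UTC
Rule 3/5 (BQB, +08:45): 2021-12-23 20:43 UTC ≤ query < 2022-04-02 15:36 UTC
12·60 + 33 + 525 = 1278 min
1278 = 0·1440 + 1278; 1278 = 21·60 + 18 → 21:18, same day
→ 2022-01-19 21:18 BQB

2022-01-19 21:18 BQB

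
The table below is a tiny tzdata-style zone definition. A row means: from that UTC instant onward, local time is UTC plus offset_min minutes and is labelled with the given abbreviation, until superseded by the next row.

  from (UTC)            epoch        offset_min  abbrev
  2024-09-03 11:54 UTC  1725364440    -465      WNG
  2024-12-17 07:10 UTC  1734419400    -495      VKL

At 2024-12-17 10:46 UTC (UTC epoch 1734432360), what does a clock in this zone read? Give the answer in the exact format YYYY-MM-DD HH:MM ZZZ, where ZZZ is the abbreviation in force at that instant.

Query: 2024-12-17 10:46 UTC
Rule 2/2 (VKL, -08:15): 2024-12-17 07:10 UTC ≤ query < +∞
10·60 + 46 - 495 = 151 min
151 = 0·1440 + 151; 151 = 2·60 + 31 → 02:31, same day
→ 2024-12-17 02:31 VKL

2024-12-17 02:31 VKL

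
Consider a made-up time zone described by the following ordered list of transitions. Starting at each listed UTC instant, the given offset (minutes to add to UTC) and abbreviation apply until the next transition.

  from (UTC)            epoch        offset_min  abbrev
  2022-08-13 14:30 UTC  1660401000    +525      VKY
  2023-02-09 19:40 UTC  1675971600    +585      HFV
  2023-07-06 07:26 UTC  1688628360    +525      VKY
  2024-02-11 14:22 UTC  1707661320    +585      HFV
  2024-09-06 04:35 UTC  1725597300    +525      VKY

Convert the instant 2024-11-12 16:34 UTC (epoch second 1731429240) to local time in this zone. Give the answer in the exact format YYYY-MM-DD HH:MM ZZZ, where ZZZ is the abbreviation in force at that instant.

Query: 2024-11-12 16:34 UTC
Rule 5/5 (VKY, +08:45): 2024-09-06 04:35 UTC ≤ query < +∞
16·60 + 34 + 525 = 1519 min
1519 = 1·1440 + 79; 79 = 1·60 + 19 → 01:19, 2024-11-12 + 1 day = 2024-11-13
→ 2024-11-13 01:19 VKY

2024-11-13 01:19 VKY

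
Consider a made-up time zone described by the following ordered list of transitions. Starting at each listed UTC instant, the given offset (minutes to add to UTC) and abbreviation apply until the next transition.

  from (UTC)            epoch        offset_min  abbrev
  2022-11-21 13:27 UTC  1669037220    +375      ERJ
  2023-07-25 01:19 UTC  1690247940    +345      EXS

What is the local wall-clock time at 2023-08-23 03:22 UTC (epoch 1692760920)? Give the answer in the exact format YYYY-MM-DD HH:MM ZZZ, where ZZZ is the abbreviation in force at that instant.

Query: 2023-08-23 03:22 UTC
Rule 2/2 (EXS, +05:45): 2023-07-25 01:19 UTC ≤ query < +∞
3·60 + 22 + 345 = 547 min
547 = 0·1440 + 547; 547 = 9·60 + 7 → 09:07, same day
→ 2023-08-23 09:07 EXS

2023-08-23 09:07 EXS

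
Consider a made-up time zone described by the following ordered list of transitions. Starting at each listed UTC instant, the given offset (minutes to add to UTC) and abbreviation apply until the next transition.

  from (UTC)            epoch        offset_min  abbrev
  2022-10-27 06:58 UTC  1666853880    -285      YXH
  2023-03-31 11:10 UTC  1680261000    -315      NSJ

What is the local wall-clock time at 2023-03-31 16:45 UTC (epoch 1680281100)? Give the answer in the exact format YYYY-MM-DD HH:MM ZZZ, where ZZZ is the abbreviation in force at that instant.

Query: 2023-03-31 16:45 UTC
Rule 2/2 (NSJ, -05:15): 2023-03-31 11:10 UTC ≤ query < +∞
16·60 + 45 - 315 = 690 min
690 = 0·1440 + 690; 690 = 11·60 + 30 → 11:30, same day
→ 2023-03-31 11:30 NSJ

2023-03-31 11:30 NSJ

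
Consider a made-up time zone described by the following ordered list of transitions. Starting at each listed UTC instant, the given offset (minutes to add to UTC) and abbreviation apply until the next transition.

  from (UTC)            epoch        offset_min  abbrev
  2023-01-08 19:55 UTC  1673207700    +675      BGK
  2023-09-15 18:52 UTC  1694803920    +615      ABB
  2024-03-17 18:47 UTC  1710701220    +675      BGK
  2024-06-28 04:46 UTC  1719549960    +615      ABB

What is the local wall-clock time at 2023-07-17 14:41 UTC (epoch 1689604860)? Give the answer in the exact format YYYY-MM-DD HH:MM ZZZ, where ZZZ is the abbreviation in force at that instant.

2023-07-18 01:56 BGK

Query: 2023-07-17 14:41 UTC
Rule 1/4 (BGK, +11:15): 2023-01-08 19:55 UTC ≤ query < 2023-09-15 18:52 UTC
14·60 + 41 + 675 = 1556 min
1556 = 1·1440 + 116; 116 = 1·60 + 56 → 01:56, 2023-07-17 + 1 day = 2023-07-18
→ 2023-07-18 01:56 BGK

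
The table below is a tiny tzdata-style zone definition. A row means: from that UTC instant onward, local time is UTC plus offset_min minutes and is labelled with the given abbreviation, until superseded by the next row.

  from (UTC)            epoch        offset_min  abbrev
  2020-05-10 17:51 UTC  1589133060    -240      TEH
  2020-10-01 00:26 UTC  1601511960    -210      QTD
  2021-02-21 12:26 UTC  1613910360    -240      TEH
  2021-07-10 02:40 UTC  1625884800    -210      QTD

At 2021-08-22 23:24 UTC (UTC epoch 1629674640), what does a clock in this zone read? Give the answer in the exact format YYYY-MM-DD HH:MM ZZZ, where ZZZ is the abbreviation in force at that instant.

Query: 2021-08-22 23:24 UTC
Rule 4/4 (QTD, -03:30): 2021-07-10 02:40 UTC ≤ query < +∞
23·60 + 24 - 210 = 1194 min
1194 = 0·1440 + 1194; 1194 = 19·60 + 54 → 19:54, same day
→ 2021-08-22 19:54 QTD

2021-08-22 19:54 QTD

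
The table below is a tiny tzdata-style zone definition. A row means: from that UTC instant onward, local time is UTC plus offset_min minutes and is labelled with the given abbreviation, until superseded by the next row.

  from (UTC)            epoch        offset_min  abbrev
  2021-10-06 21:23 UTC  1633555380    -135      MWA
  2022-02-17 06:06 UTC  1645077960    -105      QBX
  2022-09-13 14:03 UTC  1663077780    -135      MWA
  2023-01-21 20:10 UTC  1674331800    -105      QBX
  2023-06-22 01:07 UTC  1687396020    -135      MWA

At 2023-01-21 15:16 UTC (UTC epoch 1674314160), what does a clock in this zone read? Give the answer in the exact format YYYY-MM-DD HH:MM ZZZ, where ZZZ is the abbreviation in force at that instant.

2023-01-21 13:01 MWA

Query: 2023-01-21 15:16 UTC
Rule 3/5 (MWA, -02:15): 2022-09-13 14:03 UTC ≤ query < 2023-01-21 20:10 UTC
15·60 + 16 - 135 = 781 min
781 = 0·1440 + 781; 781 = 13·60 + 1 → 13:01, same day
→ 2023-01-21 13:01 MWA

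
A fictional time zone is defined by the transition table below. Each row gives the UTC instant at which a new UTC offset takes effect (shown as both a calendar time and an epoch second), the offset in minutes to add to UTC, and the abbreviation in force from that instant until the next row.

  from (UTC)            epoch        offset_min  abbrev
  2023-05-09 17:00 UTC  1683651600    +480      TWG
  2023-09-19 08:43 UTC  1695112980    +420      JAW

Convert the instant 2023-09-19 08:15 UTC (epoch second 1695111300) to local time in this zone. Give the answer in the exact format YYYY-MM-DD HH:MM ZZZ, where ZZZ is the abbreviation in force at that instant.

2023-09-19 16:15 TWG

Query: 2023-09-19 08:15 UTC
Rule 1/2 (TWG, +08:00): 2023-05-09 17:00 UTC ≤ query < 2023-09-19 08:43 UTC
8·60 + 15 + 480 = 975 min
975 = 0·1440 + 975; 975 = 16·60 + 15 → 16:15, same day
→ 2023-09-19 16:15 TWG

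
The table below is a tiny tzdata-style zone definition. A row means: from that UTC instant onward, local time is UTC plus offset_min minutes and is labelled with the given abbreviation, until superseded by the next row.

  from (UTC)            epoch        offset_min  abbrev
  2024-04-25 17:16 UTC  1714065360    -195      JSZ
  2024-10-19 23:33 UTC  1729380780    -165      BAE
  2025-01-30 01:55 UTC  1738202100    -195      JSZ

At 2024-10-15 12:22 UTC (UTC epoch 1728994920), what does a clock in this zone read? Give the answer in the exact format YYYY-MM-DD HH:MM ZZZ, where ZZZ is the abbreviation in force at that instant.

Query: 2024-10-15 12:22 UTC
Rule 1/3 (JSZ, -03:15): 2024-04-25 17:16 UTC ≤ query < 2024-10-19 23:33 UTC
12·60 + 22 - 195 = 547 min
547 = 0·1440 + 547; 547 = 9·60 + 7 → 09:07, same day
→ 2024-10-15 09:07 JSZ

2024-10-15 09:07 JSZ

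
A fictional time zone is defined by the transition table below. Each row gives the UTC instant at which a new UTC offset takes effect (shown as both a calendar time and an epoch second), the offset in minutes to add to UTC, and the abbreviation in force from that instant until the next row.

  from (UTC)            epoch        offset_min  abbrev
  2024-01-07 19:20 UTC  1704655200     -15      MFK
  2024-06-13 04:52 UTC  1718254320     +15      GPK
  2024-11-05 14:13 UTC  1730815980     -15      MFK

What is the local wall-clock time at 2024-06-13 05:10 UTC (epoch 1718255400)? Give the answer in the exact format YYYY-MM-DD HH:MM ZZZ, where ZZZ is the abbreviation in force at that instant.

Query: 2024-06-13 05:10 UTC
Rule 2/3 (GPK, +00:15): 2024-06-13 04:52 UTC ≤ query < 2024-11-05 14:13 UTC
5·60 + 10 + 15 = 325 min
325 = 0·1440 + 325; 325 = 5·60 + 25 → 05:25, same day
→ 2024-06-13 05:25 GPK

2024-06-13 05:25 GPK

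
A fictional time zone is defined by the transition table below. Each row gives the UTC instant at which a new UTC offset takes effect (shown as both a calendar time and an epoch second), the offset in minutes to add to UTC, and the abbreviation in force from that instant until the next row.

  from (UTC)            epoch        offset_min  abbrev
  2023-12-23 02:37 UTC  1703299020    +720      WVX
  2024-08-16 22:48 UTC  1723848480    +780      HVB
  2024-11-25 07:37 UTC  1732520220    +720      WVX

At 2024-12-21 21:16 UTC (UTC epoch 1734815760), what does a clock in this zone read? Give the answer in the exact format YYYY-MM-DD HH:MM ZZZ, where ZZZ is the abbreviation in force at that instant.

Query: 2024-12-21 21:16 UTC
Rule 3/3 (WVX, +12:00): 2024-11-25 07:37 UTC ≤ query < +∞
21·60 + 16 + 720 = 1996 min
1996 = 1·1440 + 556; 556 = 9·60 + 16 → 09:16, 2024-12-21 + 1 day = 2024-12-22
→ 2024-12-22 09:16 WVX

2024-12-22 09:16 WVX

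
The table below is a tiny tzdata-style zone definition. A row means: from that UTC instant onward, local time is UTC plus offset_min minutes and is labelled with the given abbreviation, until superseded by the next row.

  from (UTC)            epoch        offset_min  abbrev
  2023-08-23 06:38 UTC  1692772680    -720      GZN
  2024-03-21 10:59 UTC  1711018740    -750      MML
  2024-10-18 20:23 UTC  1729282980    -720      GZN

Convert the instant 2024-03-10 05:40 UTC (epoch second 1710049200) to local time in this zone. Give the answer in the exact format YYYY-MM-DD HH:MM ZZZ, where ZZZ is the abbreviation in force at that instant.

2024-03-09 17:40 GZN

Query: 2024-03-10 05:40 UTC
Rule 1/3 (GZN, -12:00): 2023-08-23 06:38 UTC ≤ query < 2024-03-21 10:59 UTC
5·60 + 40 - 720 = -380 min
-380 = -1·1440 + 1060; 1060 = 17·60 + 40 → 17:40, 2024-03-10 - 1 day = 2024-03-09
→ 2024-03-09 17:40 GZN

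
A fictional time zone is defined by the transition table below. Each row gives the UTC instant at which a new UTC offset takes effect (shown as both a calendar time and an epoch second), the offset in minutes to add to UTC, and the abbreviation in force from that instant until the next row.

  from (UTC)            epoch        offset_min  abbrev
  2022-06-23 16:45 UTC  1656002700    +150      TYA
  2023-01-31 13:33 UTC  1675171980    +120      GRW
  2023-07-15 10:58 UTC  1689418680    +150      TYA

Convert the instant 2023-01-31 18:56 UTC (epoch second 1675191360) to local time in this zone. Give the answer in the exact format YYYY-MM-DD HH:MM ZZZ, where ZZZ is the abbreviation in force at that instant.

Query: 2023-01-31 18:56 UTC
Rule 2/3 (GRW, +02:00): 2023-01-31 13:33 UTC ≤ query < 2023-07-15 10:58 UTC
18·60 + 56 + 120 = 1256 min
1256 = 0·1440 + 1256; 1256 = 20·60 + 56 → 20:56, same day
→ 2023-01-31 20:56 GRW

2023-01-31 20:56 GRW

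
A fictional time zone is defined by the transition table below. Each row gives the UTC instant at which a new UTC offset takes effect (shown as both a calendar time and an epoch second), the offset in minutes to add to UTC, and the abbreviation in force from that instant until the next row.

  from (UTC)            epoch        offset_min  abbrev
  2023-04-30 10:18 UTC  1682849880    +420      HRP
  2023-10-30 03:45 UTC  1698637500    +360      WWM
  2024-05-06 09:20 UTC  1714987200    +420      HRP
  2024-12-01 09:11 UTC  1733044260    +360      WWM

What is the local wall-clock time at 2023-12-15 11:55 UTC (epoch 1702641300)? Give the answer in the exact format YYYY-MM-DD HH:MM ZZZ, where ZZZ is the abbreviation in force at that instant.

2023-12-15 17:55 WWM

Query: 2023-12-15 11:55 UTC
Rule 2/4 (WWM, +06:00): 2023-10-30 03:45 UTC ≤ query < 2024-05-06 09:20 UTC
11·60 + 55 + 360 = 1075 min
1075 = 0·1440 + 1075; 1075 = 17·60 + 55 → 17:55, same day
→ 2023-12-15 17:55 WWM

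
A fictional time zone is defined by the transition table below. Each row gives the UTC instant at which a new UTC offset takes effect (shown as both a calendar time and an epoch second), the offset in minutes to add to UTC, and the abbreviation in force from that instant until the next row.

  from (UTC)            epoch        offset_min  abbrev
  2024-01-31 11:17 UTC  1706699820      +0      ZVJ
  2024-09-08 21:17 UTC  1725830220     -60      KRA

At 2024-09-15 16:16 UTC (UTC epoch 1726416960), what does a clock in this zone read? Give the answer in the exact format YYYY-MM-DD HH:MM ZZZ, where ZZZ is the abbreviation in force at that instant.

2024-09-15 15:16 KRA

Query: 2024-09-15 16:16 UTC
Rule 2/2 (KRA, -01:00): 2024-09-08 21:17 UTC ≤ query < +∞
16·60 + 16 - 60 = 916 min
916 = 0·1440 + 916; 916 = 15·60 + 16 → 15:16, same day
→ 2024-09-15 15:16 KRA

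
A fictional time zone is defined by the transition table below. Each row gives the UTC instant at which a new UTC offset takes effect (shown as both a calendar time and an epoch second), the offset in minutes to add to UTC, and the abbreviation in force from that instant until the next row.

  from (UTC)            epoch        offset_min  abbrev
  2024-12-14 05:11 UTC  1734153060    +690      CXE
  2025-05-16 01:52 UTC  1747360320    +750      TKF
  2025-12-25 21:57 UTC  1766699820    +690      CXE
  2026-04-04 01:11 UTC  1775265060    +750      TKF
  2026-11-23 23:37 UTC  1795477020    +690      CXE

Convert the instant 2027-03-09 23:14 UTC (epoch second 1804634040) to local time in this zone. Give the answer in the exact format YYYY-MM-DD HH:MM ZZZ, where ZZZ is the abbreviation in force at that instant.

Query: 2027-03-09 23:14 UTC
Rule 5/5 (CXE, +11:30): 2026-11-23 23:37 UTC ≤ query < +∞
23·60 + 14 + 690 = 2084 min
2084 = 1·1440 + 644; 644 = 10·60 + 44 → 10:44, 2027-03-09 + 1 day = 2027-03-10
→ 2027-03-10 10:44 CXE

2027-03-10 10:44 CXE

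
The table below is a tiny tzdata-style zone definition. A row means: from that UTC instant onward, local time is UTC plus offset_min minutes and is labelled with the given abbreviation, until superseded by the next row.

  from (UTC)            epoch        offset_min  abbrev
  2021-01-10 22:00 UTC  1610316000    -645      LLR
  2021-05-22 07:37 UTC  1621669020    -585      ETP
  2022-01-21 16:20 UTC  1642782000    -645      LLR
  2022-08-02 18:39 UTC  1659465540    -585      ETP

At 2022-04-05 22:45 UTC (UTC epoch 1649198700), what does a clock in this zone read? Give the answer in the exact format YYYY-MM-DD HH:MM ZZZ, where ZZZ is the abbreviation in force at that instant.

Query: 2022-04-05 22:45 UTC
Rule 3/4 (LLR, -10:45): 2022-01-21 16:20 UTC ≤ query < 2022-08-02 18:39 UTC
22·60 + 45 - 645 = 720 min
720 = 0·1440 + 720; 720 = 12·60 + 0 → 12:00, same day
→ 2022-04-05 12:00 LLR

2022-04-05 12:00 LLR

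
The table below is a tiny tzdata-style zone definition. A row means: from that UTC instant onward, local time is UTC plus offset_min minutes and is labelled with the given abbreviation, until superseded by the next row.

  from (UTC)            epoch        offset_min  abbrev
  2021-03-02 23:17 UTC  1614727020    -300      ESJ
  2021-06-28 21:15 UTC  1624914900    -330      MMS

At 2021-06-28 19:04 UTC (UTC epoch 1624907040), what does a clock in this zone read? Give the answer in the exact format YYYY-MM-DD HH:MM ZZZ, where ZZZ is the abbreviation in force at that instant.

Query: 2021-06-28 19:04 UTC
Rule 1/2 (ESJ, -05:00): 2021-03-02 23:17 UTC ≤ query < 2021-06-28 21:15 UTC
19·60 + 4 - 300 = 844 min
844 = 0·1440 + 844; 844 = 14·60 + 4 → 14:04, same day
→ 2021-06-28 14:04 ESJ

2021-06-28 14:04 ESJ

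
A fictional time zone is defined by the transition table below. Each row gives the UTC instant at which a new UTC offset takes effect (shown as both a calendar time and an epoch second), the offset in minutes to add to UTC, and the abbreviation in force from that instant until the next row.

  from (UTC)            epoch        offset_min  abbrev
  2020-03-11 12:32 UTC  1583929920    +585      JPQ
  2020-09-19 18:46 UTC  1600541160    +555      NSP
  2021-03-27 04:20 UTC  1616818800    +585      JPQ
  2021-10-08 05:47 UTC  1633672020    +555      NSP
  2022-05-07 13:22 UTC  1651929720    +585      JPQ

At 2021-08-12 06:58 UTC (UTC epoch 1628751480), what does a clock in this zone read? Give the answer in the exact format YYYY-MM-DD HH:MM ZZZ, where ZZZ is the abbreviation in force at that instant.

2021-08-12 16:43 JPQ

Query: 2021-08-12 06:58 UTC
Rule 3/5 (JPQ, +09:45): 2021-03-27 04:20 UTC ≤ query < 2021-10-08 05:47 UTC
6·60 + 58 + 585 = 1003 min
1003 = 0·1440 + 1003; 1003 = 16·60 + 43 → 16:43, same day
→ 2021-08-12 16:43 JPQ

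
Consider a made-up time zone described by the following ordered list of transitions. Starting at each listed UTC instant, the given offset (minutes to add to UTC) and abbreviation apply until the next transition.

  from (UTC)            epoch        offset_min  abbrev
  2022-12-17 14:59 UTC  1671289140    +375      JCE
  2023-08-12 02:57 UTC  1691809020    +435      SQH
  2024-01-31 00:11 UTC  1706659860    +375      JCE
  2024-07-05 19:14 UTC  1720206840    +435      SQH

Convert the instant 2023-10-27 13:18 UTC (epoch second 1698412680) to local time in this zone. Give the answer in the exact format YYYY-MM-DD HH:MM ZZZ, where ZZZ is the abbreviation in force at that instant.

2023-10-27 20:33 SQH

Query: 2023-10-27 13:18 UTC
Rule 2/4 (SQH, +07:15): 2023-08-12 02:57 UTC ≤ query < 2024-01-31 00:11 UTC
13·60 + 18 + 435 = 1233 min
1233 = 0·1440 + 1233; 1233 = 20·60 + 33 → 20:33, same day
→ 2023-10-27 20:33 SQH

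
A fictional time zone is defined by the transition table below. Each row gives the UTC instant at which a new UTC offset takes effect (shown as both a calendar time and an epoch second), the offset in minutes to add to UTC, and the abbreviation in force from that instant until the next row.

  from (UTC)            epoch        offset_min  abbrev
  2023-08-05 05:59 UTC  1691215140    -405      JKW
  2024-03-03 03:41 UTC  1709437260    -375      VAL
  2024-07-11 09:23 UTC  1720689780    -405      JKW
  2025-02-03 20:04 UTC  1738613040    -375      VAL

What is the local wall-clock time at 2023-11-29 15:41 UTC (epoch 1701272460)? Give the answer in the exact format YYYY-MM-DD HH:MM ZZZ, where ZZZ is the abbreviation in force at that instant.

Query: 2023-11-29 15:41 UTC
Rule 1/4 (JKW, -06:45): 2023-08-05 05:59 UTC ≤ query < 2024-03-03 03:41 UTC
15·60 + 41 - 405 = 536 min
536 = 0·1440 + 536; 536 = 8·60 + 56 → 08:56, same day
→ 2023-11-29 08:56 JKW

2023-11-29 08:56 JKW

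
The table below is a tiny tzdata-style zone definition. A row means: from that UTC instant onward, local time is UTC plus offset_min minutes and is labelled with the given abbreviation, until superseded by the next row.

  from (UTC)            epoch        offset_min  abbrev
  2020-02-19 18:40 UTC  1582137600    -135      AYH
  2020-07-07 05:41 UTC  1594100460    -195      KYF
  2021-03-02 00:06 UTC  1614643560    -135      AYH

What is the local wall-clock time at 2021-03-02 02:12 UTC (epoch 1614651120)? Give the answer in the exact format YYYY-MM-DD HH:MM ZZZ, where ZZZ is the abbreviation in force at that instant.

2021-03-01 23:57 AYH

Query: 2021-03-02 02:12 UTC
Rule 3/3 (AYH, -02:15): 2021-03-02 00:06 UTC ≤ query < +∞
2·60 + 12 - 135 = -3 min
-3 = -1·1440 + 1437; 1437 = 23·60 + 57 → 23:57, 2021-03-02 - 1 day = 2021-03-01
→ 2021-03-01 23:57 AYH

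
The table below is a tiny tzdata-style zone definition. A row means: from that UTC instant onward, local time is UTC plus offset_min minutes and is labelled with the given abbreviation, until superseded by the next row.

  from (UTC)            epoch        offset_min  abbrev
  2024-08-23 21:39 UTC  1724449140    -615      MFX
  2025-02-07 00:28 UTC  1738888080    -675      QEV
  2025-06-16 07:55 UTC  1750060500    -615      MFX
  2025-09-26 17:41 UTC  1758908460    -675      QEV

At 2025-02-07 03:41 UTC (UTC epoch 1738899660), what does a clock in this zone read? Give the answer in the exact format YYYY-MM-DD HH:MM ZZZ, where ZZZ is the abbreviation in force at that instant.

2025-02-06 16:26 QEV

Query: 2025-02-07 03:41 UTC
Rule 2/4 (QEV, -11:15): 2025-02-07 00:28 UTC ≤ query < 2025-06-16 07:55 UTC
3·60 + 41 - 675 = -454 min
-454 = -1·1440 + 986; 986 = 16·60 + 26 → 16:26, 2025-02-07 - 1 day = 2025-02-06
→ 2025-02-06 16:26 QEV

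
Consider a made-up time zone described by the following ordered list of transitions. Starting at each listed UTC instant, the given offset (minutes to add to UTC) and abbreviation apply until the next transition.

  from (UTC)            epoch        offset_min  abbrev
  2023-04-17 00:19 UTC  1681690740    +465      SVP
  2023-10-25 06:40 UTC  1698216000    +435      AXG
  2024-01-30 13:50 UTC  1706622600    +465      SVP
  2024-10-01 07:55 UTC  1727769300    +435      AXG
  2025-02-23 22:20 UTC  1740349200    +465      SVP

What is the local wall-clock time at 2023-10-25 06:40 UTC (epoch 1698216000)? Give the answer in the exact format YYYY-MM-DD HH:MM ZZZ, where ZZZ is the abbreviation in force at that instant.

2023-10-25 13:55 AXG

Query: 2023-10-25 06:40 UTC
Rule 2/5 (AXG, +07:15): 2023-10-25 06:40 UTC ≤ query < 2024-01-30 13:50 UTC
6·60 + 40 + 435 = 835 min
835 = 0·1440 + 835; 835 = 13·60 + 55 → 13:55, same day
→ 2023-10-25 13:55 AXG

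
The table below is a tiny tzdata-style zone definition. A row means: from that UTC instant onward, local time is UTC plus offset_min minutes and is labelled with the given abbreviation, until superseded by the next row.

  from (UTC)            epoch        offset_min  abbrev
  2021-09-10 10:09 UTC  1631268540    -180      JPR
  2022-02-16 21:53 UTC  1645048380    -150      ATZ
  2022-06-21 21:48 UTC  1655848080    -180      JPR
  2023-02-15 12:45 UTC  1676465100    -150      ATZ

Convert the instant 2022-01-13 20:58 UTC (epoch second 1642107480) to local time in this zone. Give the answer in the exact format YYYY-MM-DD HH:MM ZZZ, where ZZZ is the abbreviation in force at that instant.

2022-01-13 17:58 JPR

Query: 2022-01-13 20:58 UTC
Rule 1/4 (JPR, -03:00): 2021-09-10 10:09 UTC ≤ query < 2022-02-16 21:53 UTC
20·60 + 58 - 180 = 1078 min
1078 = 0·1440 + 1078; 1078 = 17·60 + 58 → 17:58, same day
→ 2022-01-13 17:58 JPR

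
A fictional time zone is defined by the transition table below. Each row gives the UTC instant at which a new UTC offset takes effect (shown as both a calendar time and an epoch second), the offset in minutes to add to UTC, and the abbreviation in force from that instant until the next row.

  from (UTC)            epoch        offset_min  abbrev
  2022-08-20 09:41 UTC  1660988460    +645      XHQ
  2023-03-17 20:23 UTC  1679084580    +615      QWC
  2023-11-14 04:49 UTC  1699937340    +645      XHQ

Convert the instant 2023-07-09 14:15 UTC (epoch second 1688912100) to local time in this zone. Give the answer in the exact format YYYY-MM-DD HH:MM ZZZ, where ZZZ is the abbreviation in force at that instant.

2023-07-10 00:30 QWC

Query: 2023-07-09 14:15 UTC
Rule 2/3 (QWC, +10:15): 2023-03-17 20:23 UTC ≤ query < 2023-11-14 04:49 UTC
14·60 + 15 + 615 = 1470 min
1470 = 1·1440 + 30; 30 = 0·60 + 30 → 00:30, 2023-07-09 + 1 day = 2023-07-10
→ 2023-07-10 00:30 QWC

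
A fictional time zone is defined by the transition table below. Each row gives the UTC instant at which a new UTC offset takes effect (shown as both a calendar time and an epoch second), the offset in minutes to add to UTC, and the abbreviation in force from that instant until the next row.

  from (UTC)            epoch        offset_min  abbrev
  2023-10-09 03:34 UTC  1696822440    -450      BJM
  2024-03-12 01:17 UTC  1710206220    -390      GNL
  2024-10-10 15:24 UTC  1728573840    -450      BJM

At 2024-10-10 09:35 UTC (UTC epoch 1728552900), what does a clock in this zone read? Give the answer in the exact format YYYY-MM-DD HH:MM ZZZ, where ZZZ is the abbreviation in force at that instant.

Query: 2024-10-10 09:35 UTC
Rule 2/3 (GNL, -06:30): 2024-03-12 01:17 UTC ≤ query < 2024-10-10 15:24 UTC
9·60 + 35 - 390 = 185 min
185 = 0·1440 + 185; 185 = 3·60 + 5 → 03:05, same day
→ 2024-10-10 03:05 GNL

2024-10-10 03:05 GNL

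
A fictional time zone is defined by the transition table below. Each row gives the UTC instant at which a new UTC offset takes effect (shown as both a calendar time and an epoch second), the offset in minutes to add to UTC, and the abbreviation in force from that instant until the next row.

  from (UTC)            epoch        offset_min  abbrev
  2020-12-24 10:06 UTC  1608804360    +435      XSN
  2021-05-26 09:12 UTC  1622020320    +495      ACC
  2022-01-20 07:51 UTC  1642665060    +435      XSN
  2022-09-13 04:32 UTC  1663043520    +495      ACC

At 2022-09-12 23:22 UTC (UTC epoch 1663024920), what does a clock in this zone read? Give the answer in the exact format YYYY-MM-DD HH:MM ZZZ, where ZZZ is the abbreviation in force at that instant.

2022-09-13 06:37 XSN

Query: 2022-09-12 23:22 UTC
Rule 3/4 (XSN, +07:15): 2022-01-20 07:51 UTC ≤ query < 2022-09-13 04:32 UTC
23·60 + 22 + 435 = 1837 min
1837 = 1·1440 + 397; 397 = 6·60 + 37 → 06:37, 2022-09-12 + 1 day = 2022-09-13
→ 2022-09-13 06:37 XSN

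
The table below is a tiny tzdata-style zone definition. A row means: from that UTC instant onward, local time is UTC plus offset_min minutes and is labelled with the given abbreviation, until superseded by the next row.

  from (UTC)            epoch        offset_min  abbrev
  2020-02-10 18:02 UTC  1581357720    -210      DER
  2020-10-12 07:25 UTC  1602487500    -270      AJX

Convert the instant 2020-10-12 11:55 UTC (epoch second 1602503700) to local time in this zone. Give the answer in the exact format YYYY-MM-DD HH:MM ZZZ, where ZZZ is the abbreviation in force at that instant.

2020-10-12 07:25 AJX

Query: 2020-10-12 11:55 UTC
Rule 2/2 (AJX, -04:30): 2020-10-12 07:25 UTC ≤ query < +∞
11·60 + 55 - 270 = 445 min
445 = 0·1440 + 445; 445 = 7·60 + 25 → 07:25, same day
→ 2020-10-12 07:25 AJX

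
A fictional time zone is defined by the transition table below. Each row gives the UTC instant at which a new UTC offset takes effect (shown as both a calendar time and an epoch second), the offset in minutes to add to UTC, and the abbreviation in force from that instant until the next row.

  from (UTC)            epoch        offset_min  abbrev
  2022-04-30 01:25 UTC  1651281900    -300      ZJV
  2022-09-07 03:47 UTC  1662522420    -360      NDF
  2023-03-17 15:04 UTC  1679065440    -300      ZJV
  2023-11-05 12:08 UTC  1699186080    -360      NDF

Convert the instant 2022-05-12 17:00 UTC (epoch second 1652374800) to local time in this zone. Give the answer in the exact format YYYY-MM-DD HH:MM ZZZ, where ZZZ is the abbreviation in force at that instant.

Query: 2022-05-12 17:00 UTC
Rule 1/4 (ZJV, -05:00): 2022-04-30 01:25 UTC ≤ query < 2022-09-07 03:47 UTC
17·60 + 0 - 300 = 720 min
720 = 0·1440 + 720; 720 = 12·60 + 0 → 12:00, same day
→ 2022-05-12 12:00 ZJV

2022-05-12 12:00 ZJV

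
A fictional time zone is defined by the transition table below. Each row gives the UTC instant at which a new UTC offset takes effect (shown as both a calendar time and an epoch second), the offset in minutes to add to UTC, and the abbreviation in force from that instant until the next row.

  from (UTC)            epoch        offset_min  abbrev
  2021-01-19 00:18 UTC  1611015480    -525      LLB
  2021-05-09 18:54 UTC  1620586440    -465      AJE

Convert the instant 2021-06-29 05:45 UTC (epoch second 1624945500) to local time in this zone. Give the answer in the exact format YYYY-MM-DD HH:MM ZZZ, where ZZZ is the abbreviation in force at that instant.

Query: 2021-06-29 05:45 UTC
Rule 2/2 (AJE, -07:45): 2021-05-09 18:54 UTC ≤ query < +∞
5·60 + 45 - 465 = -120 min
-120 = -1·1440 + 1320; 1320 = 22·60 + 0 → 22:00, 2021-06-29 - 1 day = 2021-06-28
→ 2021-06-28 22:00 AJE

2021-06-28 22:00 AJE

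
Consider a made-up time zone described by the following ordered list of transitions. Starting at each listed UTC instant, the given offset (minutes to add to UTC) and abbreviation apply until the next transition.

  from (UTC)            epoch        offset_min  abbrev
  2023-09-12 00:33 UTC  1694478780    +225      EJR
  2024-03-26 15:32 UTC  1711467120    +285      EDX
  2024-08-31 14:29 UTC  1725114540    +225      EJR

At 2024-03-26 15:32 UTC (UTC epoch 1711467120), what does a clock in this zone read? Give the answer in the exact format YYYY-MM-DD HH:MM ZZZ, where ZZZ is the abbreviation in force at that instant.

2024-03-26 20:17 EDX

Query: 2024-03-26 15:32 UTC
Rule 2/3 (EDX, +04:45): 2024-03-26 15:32 UTC ≤ query < 2024-08-31 14:29 UTC
15·60 + 32 + 285 = 1217 min
1217 = 0·1440 + 1217; 1217 = 20·60 + 17 → 20:17, same day
→ 2024-03-26 20:17 EDX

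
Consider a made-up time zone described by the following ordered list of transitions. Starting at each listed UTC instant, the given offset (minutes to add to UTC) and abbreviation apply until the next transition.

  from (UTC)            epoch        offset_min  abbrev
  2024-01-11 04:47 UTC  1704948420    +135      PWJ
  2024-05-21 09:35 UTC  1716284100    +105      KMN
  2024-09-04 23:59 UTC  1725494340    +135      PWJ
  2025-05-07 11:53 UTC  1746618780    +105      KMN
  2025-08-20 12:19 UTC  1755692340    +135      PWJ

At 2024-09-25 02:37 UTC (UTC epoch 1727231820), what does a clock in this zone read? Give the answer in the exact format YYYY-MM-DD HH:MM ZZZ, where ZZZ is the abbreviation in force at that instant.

Query: 2024-09-25 02:37 UTC
Rule 3/5 (PWJ, +02:15): 2024-09-04 23:59 UTC ≤ query < 2025-05-07 11:53 UTC
2·60 + 37 + 135 = 292 min
292 = 0·1440 + 292; 292 = 4·60 + 52 → 04:52, same day
→ 2024-09-25 04:52 PWJ

2024-09-25 04:52 PWJ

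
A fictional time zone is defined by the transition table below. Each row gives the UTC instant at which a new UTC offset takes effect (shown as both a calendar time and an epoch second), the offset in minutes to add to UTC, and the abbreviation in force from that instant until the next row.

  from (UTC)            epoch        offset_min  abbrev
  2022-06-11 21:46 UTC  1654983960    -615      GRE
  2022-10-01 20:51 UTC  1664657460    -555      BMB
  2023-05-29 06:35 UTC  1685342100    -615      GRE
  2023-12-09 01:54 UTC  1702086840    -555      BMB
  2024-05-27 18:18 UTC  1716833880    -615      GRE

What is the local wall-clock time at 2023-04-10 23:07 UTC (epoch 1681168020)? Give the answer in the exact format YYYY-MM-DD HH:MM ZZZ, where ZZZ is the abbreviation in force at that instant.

Query: 2023-04-10 23:07 UTC
Rule 2/5 (BMB, -09:15): 2022-10-01 20:51 UTC ≤ query < 2023-05-29 06:35 UTC
23·60 + 7 - 555 = 832 min
832 = 0·1440 + 832; 832 = 13·60 + 52 → 13:52, same day
→ 2023-04-10 13:52 BMB

2023-04-10 13:52 BMB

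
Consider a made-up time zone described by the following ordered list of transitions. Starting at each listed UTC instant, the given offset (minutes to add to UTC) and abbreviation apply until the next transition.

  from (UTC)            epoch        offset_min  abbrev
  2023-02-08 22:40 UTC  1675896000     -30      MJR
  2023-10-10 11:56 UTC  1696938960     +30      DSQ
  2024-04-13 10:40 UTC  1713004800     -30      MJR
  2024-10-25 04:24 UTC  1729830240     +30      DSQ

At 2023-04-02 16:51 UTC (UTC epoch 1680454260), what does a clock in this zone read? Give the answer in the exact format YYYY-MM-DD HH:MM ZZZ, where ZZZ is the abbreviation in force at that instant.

2023-04-02 16:21 MJR

Query: 2023-04-02 16:51 UTC
Rule 1/4 (MJR, -00:30): 2023-02-08 22:40 UTC ≤ query < 2023-10-10 11:56 UTC
16·60 + 51 - 30 = 981 min
981 = 0·1440 + 981; 981 = 16·60 + 21 → 16:21, same day
→ 2023-04-02 16:21 MJR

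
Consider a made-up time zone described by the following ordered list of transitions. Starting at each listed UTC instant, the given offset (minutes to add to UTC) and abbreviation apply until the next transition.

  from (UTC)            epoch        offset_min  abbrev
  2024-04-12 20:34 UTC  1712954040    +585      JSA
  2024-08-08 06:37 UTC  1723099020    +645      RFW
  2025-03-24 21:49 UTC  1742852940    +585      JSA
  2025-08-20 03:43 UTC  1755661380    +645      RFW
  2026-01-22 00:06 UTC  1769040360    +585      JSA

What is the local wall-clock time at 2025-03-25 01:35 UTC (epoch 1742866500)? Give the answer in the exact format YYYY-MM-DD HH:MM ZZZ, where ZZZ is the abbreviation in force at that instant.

Query: 2025-03-25 01:35 UTC
Rule 3/5 (JSA, +09:45): 2025-03-24 21:49 UTC ≤ query < 2025-08-20 03:43 UTC
1·60 + 35 + 585 = 680 min
680 = 0·1440 + 680; 680 = 11·60 + 20 → 11:20, same day
→ 2025-03-25 11:20 JSA

2025-03-25 11:20 JSA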